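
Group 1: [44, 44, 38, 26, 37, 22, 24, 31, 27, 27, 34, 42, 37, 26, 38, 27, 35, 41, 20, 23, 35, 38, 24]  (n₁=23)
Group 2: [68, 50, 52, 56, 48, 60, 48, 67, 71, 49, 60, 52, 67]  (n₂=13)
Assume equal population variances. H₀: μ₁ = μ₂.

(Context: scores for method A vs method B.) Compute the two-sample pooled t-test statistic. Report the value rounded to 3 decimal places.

x̄₁=32.174, s₁=7.536, n₁=23
x̄₂=57.538, s₂=8.452, n₂=13
s_p² = [22·7.536² + 12·8.452²]/34 = 61.9569
SE = √(s_p²·(1/23+1/13)) = 2.7312
t = (32.174−57.538)/2.7312 = -9.2868
df = 34

test statistic = -9.287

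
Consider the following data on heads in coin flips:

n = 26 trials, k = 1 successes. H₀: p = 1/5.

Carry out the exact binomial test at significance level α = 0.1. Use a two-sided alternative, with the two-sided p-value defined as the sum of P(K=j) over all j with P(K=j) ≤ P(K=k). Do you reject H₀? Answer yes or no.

Exact binomial: n=26, k=1, p₀=1/5=0.2000
P(X=j) = C(n,j)·p₀^j·(1−p₀)^(n−j); p = Σ P(X=j) over j with P(X=j) ≤ P(X=1)
p-value (two-sided) = 0.04589
At α=0.1: p < α → reject H₀

reject H₀: yes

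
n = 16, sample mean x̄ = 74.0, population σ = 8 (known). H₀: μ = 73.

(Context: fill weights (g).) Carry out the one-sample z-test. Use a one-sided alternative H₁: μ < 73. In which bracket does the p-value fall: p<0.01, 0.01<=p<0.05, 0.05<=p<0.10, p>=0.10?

p-value bracket: p>=0.10

SE = σ/√n = 8/√16 = 2.0000
z = (x̄−μ₀)/SE = (74.0−73)/2.0000 = 0.5000
p-value (one-sided, H₁ less) = 0.69146
→ bracket: p>=0.10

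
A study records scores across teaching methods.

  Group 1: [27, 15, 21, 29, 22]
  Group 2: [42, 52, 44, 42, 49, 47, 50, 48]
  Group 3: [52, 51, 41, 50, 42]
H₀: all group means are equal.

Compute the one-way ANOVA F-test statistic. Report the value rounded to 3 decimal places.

Group means [22.80, 46.75, 47.20], grand mean 40.222
SSB = Σnᵢ(x̄ᵢ−x̄)² = 2102.011; SSW = ΣΣ(x−x̄ᵢ)² = 329.100
MSB = 2102.011/2 = 1051.0056; MSW = 329.100/15 = 21.9400
F = MSB/MSW = 47.9036
df = (2, 15)

test statistic = 47.904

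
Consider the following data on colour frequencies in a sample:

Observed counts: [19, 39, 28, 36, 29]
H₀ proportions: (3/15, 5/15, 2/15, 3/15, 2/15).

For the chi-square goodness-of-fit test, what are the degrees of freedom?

df = k − 1 = 5 − 1 = 4

degrees of freedom = 4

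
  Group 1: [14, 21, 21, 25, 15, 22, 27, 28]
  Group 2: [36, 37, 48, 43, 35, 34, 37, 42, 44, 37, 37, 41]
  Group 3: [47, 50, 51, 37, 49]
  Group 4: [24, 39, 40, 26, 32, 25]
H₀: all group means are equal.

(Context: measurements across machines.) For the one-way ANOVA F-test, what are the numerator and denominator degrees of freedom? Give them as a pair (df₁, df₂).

k = 4 groups, N = 31 total
df = (k−1, N−k) = (4−1, 31−4) = (3, 27)

degrees of freedom = [3, 27]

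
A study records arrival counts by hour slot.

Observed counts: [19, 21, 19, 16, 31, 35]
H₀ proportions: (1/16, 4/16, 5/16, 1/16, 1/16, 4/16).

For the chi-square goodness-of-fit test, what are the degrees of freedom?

degrees of freedom = 5

df = k − 1 = 6 − 1 = 5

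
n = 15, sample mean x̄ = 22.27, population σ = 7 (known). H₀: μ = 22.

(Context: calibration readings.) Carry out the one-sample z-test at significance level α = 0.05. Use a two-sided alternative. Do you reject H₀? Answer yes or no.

SE = σ/√n = 7/√15 = 1.8074
z = (x̄−μ₀)/SE = (22.27−22)/1.8074 = 0.1494
p-value (two-sided) = 0.88125
At α=0.05: p ≥ α → fail to reject H₀

reject H₀: no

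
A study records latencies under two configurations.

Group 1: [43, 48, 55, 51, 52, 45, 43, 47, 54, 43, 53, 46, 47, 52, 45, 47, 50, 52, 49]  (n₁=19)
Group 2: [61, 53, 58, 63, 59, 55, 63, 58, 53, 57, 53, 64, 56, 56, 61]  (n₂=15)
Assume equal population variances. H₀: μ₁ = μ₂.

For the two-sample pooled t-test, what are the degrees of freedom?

degrees of freedom = 32

df = n₁ + n₂ − 2 = 19 + 15 − 2 = 32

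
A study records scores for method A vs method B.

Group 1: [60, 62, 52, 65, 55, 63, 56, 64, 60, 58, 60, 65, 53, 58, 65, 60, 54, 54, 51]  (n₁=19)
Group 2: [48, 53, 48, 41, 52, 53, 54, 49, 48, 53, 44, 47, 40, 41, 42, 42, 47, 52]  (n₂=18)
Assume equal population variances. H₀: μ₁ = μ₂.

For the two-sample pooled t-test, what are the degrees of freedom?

degrees of freedom = 35

df = n₁ + n₂ − 2 = 19 + 18 − 2 = 35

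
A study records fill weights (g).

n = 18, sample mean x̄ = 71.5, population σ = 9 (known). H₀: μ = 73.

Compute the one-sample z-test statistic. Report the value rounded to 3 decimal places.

test statistic = -0.707

SE = σ/√n = 9/√18 = 2.1213
z = (x̄−μ₀)/SE = (71.5−73)/2.1213 = -0.7071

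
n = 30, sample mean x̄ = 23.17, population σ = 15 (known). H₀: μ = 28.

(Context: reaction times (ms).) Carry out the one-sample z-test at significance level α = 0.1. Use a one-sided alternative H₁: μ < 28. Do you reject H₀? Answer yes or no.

reject H₀: yes

SE = σ/√n = 15/√30 = 2.7386
z = (x̄−μ₀)/SE = (23.17−28)/2.7386 = -1.7637
p-value (one-sided, H₁ less) = 0.03889
At α=0.1: p < α → reject H₀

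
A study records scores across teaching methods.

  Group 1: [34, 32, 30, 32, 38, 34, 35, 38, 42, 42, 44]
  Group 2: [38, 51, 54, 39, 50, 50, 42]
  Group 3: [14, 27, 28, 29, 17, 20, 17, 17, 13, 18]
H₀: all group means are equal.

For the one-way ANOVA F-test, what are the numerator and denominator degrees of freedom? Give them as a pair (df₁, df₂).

degrees of freedom = [2, 25]

k = 3 groups, N = 28 total
df = (k−1, N−k) = (3−1, 28−3) = (2, 25)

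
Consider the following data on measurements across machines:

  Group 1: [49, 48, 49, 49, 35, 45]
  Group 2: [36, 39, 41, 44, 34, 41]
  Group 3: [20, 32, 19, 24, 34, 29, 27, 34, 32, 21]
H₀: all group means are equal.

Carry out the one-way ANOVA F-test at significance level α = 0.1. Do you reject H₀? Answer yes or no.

Group means [45.83, 39.17, 27.20], grand mean 35.545
SSB = Σnᵢ(x̄ᵢ−x̄)² = 1410.188; SSW = ΣΣ(x−x̄ᵢ)² = 529.267
MSB = 1410.188/2 = 705.0939; MSW = 529.267/19 = 27.8561
F = MSB/MSW = 25.3120
df = (2, 19)
p-value (upper-tail) = 0.00000
At α=0.1: p < α → reject H₀

reject H₀: yes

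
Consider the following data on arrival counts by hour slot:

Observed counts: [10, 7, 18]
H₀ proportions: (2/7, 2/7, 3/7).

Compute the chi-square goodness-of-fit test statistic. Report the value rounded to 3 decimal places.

test statistic = 1.500

n = 35; E_i = n·p_i = [10.00, 10.00, 15.00]
χ² = (10−10.00)²/10.00 + (7−10.00)²/10.00 + (18−15.00)²/15.00 = 1.5000
df = 2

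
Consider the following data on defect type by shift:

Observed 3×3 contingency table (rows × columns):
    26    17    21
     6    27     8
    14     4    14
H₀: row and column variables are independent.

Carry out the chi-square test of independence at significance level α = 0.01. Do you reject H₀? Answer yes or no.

reject H₀: yes

Row totals [64, 41, 32], col totals [46, 48, 43], n=137
χ² = (26−21.49)²/21.49 + (17−22.42)²/22.42 + (21−20.09)²/20.09 + (6−13.77)²/13.77 + (27−14.36)²/14.36 + (8−12.87)²/12.87 + (14−10.74)²/10.74 + (4−11.21)²/11.21 + (14−10.04)²/10.04 = 26.8204
df = 4
p-value (upper-tail) = 0.00002
At α=0.01: p < α → reject H₀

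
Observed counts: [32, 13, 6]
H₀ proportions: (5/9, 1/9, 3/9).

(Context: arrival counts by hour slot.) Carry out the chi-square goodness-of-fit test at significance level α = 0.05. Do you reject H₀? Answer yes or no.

reject H₀: yes

n = 51; E_i = n·p_i = [28.33, 5.67, 17.00]
χ² = (32−28.33)²/28.33 + (13−5.67)²/5.67 + (6−17.00)²/17.00 = 17.0824
df = 2
p-value (upper-tail) = 0.00020
At α=0.05: p < α → reject H₀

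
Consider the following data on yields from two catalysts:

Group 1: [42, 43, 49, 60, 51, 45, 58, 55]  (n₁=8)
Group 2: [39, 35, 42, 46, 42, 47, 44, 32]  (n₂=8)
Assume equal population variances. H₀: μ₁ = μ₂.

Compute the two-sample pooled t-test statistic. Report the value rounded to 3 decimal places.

x̄₁=50.375, s₁=6.844, n₁=8
x̄₂=40.875, s₂=5.249, n₂=8
s_p² = [7·6.844² + 7·5.249²]/14 = 37.1964
SE = √(s_p²·(1/8+1/8)) = 3.0494
t = (50.375−40.875)/3.0494 = 3.1153
df = 14

test statistic = 3.115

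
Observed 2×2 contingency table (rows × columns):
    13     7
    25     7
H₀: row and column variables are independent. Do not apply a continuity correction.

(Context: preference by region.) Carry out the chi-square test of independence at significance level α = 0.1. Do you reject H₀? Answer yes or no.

reject H₀: no

Row totals [20, 32], col totals [38, 14], n=52
χ² = (13−14.62)²/14.62 + (7−5.38)²/5.38 + (25−23.38)²/23.38 + (7−8.62)²/8.62 = 1.0776
df = 1
p-value (upper-tail) = 0.29923
At α=0.1: p ≥ α → fail to reject H₀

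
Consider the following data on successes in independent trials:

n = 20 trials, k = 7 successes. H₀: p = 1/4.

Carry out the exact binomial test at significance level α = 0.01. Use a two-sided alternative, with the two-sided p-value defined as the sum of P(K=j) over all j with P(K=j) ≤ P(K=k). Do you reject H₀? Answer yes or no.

reject H₀: no

Exact binomial: n=20, k=7, p₀=1/4=0.2500
P(X=j) = C(n,j)·p₀^j·(1−p₀)^(n−j); p = Σ P(X=j) over j with P(X=j) ≤ P(X=7)
p-value (two-sided) = 0.30548
At α=0.01: p ≥ α → fail to reject H₀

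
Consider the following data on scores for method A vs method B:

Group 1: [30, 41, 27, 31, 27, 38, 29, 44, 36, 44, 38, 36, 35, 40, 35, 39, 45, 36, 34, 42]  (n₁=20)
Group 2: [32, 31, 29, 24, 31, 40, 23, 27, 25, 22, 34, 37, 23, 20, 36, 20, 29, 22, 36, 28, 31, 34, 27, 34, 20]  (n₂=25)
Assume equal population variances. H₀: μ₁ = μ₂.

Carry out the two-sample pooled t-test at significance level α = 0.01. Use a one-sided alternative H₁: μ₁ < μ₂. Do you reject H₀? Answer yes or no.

x̄₁=36.350, s₁=5.518, n₁=20
x̄₂=28.600, s₂=5.909, n₂=25
s_p² = [19·5.518² + 24·5.909²]/43 = 32.9430
SE = √(s_p²·(1/20+1/25)) = 1.7219
t = (36.350−28.600)/1.7219 = 4.5009
df = 43
p-value (one-sided, H₁ less) = 0.99997
At α=0.01: p ≥ α → fail to reject H₀

reject H₀: no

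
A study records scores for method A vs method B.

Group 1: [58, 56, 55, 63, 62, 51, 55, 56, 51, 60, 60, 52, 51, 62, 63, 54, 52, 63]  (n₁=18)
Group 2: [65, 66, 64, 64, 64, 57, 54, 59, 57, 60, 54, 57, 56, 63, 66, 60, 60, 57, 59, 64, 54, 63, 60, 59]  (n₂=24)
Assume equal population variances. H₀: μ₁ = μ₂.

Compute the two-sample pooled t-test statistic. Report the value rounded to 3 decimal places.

test statistic = -2.457

x̄₁=56.889, s₁=4.562, n₁=18
x̄₂=60.083, s₂=3.855, n₂=24
s_p² = [17·4.562² + 23·3.855²]/40 = 17.3903
SE = √(s_p²·(1/18+1/24)) = 1.3003
t = (56.889−60.083)/1.3003 = -2.4567
df = 40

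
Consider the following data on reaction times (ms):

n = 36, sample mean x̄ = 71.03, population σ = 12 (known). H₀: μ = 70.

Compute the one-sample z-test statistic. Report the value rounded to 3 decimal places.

test statistic = 0.515

SE = σ/√n = 12/√36 = 2.0000
z = (x̄−μ₀)/SE = (71.03−70)/2.0000 = 0.5150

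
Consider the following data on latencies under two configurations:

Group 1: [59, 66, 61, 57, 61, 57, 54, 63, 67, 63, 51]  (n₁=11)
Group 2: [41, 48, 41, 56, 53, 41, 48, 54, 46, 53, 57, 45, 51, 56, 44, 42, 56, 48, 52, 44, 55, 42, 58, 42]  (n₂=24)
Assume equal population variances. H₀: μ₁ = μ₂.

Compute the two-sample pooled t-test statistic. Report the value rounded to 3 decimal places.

test statistic = 5.358

x̄₁=59.909, s₁=4.908, n₁=11
x̄₂=48.875, s₂=5.951, n₂=24
s_p² = [10·4.908² + 23·5.951²]/33 = 31.9859
SE = √(s_p²·(1/11+1/24)) = 2.0593
t = (59.909−48.875)/2.0593 = 5.3583
df = 33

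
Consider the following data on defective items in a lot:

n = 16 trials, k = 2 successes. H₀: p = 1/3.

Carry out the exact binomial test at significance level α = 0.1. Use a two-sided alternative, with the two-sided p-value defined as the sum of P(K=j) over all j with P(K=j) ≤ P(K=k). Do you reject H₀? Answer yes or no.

Exact binomial: n=16, k=2, p₀=1/3=0.3333
P(X=j) = C(n,j)·p₀^j·(1−p₀)^(n−j); p = Σ P(X=j) over j with P(X=j) ≤ P(X=2)
p-value (two-sided) = 0.10934
At α=0.1: p ≥ α → fail to reject H₀

reject H₀: no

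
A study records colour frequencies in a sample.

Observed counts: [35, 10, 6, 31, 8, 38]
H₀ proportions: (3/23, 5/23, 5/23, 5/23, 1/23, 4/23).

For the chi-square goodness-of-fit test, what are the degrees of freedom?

df = k − 1 = 6 − 1 = 5

degrees of freedom = 5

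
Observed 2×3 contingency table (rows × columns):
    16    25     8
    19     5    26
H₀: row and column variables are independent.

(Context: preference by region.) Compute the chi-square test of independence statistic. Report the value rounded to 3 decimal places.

test statistic = 23.112

Row totals [49, 50], col totals [35, 30, 34], n=99
χ² = (16−17.32)²/17.32 + (25−14.85)²/14.85 + (8−16.83)²/16.83 + (19−17.68)²/17.68 + (5−15.15)²/15.15 + (26−17.17)²/17.17 = 23.1121
df = 2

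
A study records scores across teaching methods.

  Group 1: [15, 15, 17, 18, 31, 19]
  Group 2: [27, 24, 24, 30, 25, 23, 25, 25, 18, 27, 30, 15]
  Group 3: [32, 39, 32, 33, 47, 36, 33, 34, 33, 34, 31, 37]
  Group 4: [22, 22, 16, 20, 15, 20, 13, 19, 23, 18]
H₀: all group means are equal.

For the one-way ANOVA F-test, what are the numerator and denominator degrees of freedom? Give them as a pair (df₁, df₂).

degrees of freedom = [3, 36]

k = 4 groups, N = 40 total
df = (k−1, N−k) = (4−1, 40−4) = (3, 36)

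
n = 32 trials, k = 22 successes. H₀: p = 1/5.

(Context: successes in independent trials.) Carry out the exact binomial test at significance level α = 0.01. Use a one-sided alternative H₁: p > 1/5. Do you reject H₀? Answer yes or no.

reject H₀: yes

Exact binomial: n=32, k=22, p₀=1/5=0.2000
P(X≥22) from Σ C(n,i)·p₀^i·(1−p₀)^(n−i)
p-value (one-sided, H₁ greater) = 0.00000
At α=0.01: p < α → reject H₀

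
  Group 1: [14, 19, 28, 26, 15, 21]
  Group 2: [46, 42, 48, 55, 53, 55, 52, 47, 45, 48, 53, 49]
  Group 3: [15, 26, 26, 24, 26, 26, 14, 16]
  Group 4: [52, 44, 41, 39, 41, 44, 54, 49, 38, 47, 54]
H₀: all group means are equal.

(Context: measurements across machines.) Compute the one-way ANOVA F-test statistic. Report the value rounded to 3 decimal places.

test statistic = 74.721

Group means [20.50, 49.42, 21.62, 45.73], grand mean 37.622
SSB = Σnᵢ(x̄ᵢ−x̄)² = 6198.229; SSW = ΣΣ(x−x̄ᵢ)² = 912.473
MSB = 6198.229/3 = 2066.0764; MSW = 912.473/33 = 27.6507
F = MSB/MSW = 74.7206
df = (3, 33)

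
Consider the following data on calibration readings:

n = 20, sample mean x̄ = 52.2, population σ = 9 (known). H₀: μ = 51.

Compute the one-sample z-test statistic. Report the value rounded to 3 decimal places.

SE = σ/√n = 9/√20 = 2.0125
z = (x̄−μ₀)/SE = (52.2−51)/2.0125 = 0.5963

test statistic = 0.596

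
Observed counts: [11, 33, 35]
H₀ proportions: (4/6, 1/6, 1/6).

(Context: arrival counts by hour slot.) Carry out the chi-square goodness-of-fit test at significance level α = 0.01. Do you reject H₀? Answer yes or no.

reject H₀: yes

n = 79; E_i = n·p_i = [52.67, 13.17, 13.17]
χ² = (11−52.67)²/52.67 + (33−13.17)²/13.17 + (35−13.17)²/13.17 = 99.0443
df = 2
p-value (upper-tail) = 0.00000
At α=0.01: p < α → reject H₀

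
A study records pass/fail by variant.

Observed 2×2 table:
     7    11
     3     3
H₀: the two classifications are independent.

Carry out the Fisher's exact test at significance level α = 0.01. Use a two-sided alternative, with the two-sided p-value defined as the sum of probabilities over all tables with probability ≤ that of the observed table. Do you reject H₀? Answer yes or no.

reject H₀: no

Margins: r₁=18, r₂=6, c₁=10, c₂=14, n=24
p_obs = C(18,7)·C(6,3)/C(24,10); sum pmf over tables with pmf ≤ p_obs
p-value (two-sided) = 0.66533
At α=0.01: p ≥ α → fail to reject H₀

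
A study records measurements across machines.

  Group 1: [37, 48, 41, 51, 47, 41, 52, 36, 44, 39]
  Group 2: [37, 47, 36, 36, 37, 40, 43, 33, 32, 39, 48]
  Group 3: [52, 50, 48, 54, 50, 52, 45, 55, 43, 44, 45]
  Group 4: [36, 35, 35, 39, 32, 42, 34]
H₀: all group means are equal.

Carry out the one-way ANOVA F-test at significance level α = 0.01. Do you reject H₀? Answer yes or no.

reject H₀: yes

Group means [43.60, 38.91, 48.91, 36.14], grand mean 42.436
SSB = Σnᵢ(x̄ᵢ−x̄)² = 888.514; SSW = ΣΣ(x−x̄ᵢ)² = 807.075
MSB = 888.514/3 = 296.1715; MSW = 807.075/35 = 23.0593
F = MSB/MSW = 12.8439
df = (3, 35)
p-value (upper-tail) = 0.00001
At α=0.01: p < α → reject H₀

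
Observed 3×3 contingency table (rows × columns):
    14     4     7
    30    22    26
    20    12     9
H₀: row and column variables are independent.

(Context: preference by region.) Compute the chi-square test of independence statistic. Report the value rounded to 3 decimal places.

Row totals [25, 78, 41], col totals [64, 38, 42], n=144
χ² = (14−11.11)²/11.11 + (4−6.60)²/6.60 + (7−7.29)²/7.29 + (30−34.67)²/34.67 + (22−20.58)²/20.58 + (26−22.75)²/22.75 + (20−18.22)²/18.22 + (12−10.82)²/10.82 + (9−11.96)²/11.96 = 4.0094
df = 4

test statistic = 4.009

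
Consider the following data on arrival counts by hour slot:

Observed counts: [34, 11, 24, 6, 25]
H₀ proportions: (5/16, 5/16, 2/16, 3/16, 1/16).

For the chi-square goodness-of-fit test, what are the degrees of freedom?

df = k − 1 = 5 − 1 = 4

degrees of freedom = 4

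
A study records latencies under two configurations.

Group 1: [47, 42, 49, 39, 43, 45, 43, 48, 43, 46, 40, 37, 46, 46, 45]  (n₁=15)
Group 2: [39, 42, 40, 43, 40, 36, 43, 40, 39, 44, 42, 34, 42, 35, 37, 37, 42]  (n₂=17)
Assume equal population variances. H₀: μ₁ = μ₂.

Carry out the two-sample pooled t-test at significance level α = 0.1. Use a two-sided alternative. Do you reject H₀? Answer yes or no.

x̄₁=43.933, s₁=3.390, n₁=15
x̄₂=39.706, s₂=3.016, n₂=17
s_p² = [14·3.390² + 16·3.016²]/30 = 10.2154
SE = √(s_p²·(1/15+1/17)) = 1.1322
t = (43.933−39.706)/1.1322 = 3.7338
df = 30
p-value (two-sided) = 0.00079
At α=0.1: p < α → reject H₀

reject H₀: yes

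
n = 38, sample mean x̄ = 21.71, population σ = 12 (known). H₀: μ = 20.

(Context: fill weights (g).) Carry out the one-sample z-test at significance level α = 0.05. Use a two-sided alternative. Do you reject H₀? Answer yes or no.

reject H₀: no

SE = σ/√n = 12/√38 = 1.9467
z = (x̄−μ₀)/SE = (21.71−20)/1.9467 = 0.8784
p-value (two-sided) = 0.37971
At α=0.05: p ≥ α → fail to reject H₀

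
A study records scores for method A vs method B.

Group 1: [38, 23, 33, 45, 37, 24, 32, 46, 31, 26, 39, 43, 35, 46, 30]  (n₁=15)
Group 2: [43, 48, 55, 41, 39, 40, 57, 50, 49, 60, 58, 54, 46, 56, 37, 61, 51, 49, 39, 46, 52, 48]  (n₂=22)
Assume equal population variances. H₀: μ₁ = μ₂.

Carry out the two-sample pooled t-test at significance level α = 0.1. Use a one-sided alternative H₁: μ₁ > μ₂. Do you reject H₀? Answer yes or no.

x̄₁=35.200, s₁=7.720, n₁=15
x̄₂=49.045, s₂=7.168, n₂=22
s_p² = [14·7.720² + 21·7.168²]/35 = 54.6673
SE = √(s_p²·(1/15+1/22)) = 2.4758
t = (35.200−49.045)/2.4758 = -5.5924
df = 35
p-value (one-sided, H₁ greater) = 1.00000
At α=0.1: p ≥ α → fail to reject H₀

reject H₀: no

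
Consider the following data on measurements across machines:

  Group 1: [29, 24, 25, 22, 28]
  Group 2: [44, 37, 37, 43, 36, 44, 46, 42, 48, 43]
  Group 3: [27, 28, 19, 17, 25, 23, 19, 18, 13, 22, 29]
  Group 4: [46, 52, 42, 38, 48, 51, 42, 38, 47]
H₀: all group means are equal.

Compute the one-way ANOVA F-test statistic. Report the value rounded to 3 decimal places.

test statistic = 58.183

Group means [25.60, 42.00, 21.82, 44.89], grand mean 34.057
SSB = Σnᵢ(x̄ᵢ−x̄)² = 3692.160; SSW = ΣΣ(x−x̄ᵢ)² = 655.725
MSB = 3692.160/3 = 1230.7202; MSW = 655.725/31 = 21.1524
F = MSB/MSW = 58.1834
df = (3, 31)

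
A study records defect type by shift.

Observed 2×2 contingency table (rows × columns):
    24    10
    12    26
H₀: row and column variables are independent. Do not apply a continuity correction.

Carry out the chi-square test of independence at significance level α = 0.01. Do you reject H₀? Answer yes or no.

Row totals [34, 38], col totals [36, 36], n=72
χ² = (24−17.00)²/17.00 + (10−17.00)²/17.00 + (12−19.00)²/19.00 + (26−19.00)²/19.00 = 10.9226
df = 1
p-value (upper-tail) = 0.00095
At α=0.01: p < α → reject H₀

reject H₀: yes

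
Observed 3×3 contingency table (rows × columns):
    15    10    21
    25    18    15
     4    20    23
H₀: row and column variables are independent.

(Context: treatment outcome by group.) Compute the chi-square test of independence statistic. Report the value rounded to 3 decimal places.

Row totals [46, 58, 47], col totals [44, 48, 59], n=151
χ² = (15−13.40)²/13.40 + (10−14.62)²/14.62 + (21−17.97)²/17.97 + (25−16.90)²/16.90 + (18−18.44)²/18.44 + (15−22.66)²/22.66 + (4−13.70)²/13.70 + (20−14.94)²/14.94 + (23−18.36)²/18.36 = 18.3907
df = 4

test statistic = 18.391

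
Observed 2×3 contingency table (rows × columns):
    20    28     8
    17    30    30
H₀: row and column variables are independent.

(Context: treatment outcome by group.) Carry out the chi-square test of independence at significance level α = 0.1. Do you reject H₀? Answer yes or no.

Row totals [56, 77], col totals [37, 58, 38], n=133
χ² = (20−15.58)²/15.58 + (28−24.42)²/24.42 + (8−16.00)²/16.00 + (17−21.42)²/21.42 + (30−33.58)²/33.58 + (30−22.00)²/22.00 = 9.9821
df = 2
p-value (upper-tail) = 0.00680
At α=0.1: p < α → reject H₀

reject H₀: yes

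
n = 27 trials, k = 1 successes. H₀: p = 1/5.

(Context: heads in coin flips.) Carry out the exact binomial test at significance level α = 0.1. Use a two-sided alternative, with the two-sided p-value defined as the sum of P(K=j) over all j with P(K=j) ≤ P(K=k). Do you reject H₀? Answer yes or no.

Exact binomial: n=27, k=1, p₀=1/5=0.2000
P(X=j) = C(n,j)·p₀^j·(1−p₀)^(n−j); p = Σ P(X=j) over j with P(X=j) ≤ P(X=1)
p-value (two-sided) = 0.02971
At α=0.1: p < α → reject H₀

reject H₀: yes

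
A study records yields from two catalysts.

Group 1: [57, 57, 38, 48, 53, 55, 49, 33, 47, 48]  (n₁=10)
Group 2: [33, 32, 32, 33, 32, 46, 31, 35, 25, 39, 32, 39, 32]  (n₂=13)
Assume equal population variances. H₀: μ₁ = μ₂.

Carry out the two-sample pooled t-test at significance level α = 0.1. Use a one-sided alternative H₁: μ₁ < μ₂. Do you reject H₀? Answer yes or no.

reject H₀: no

x̄₁=48.500, s₁=7.892, n₁=10
x̄₂=33.923, s₂=5.057, n₂=13
s_p² = [9·7.892² + 12·5.057²]/21 = 41.3059
SE = √(s_p²·(1/10+1/13)) = 2.7033
t = (48.500−33.923)/2.7033 = 5.3922
df = 21
p-value (one-sided, H₁ less) = 0.99999
At α=0.1: p ≥ α → fail to reject H₀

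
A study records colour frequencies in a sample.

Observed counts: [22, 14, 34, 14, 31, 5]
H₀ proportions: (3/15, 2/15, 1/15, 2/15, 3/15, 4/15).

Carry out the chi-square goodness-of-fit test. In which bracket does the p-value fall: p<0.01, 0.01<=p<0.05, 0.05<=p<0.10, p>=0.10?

p-value bracket: p<0.01

n = 120; E_i = n·p_i = [24.00, 16.00, 8.00, 16.00, 24.00, 32.00]
χ² = (22−24.00)²/24.00 + (14−16.00)²/16.00 + (34−8.00)²/8.00 + (14−16.00)²/16.00 + (31−24.00)²/24.00 + (5−32.00)²/32.00 = 109.9896
df = 5
p-value (upper-tail) = 0.00000
→ bracket: p<0.01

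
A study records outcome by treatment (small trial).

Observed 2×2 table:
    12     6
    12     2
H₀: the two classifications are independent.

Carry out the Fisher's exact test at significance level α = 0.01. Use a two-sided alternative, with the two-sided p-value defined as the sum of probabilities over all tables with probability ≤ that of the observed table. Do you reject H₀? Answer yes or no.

Margins: r₁=18, r₂=14, c₁=24, c₂=8, n=32
p_obs = C(18,12)·C(14,12)/C(32,24); sum pmf over tables with pmf ≤ p_obs
p-value (two-sided) = 0.41228
At α=0.01: p ≥ α → fail to reject H₀

reject H₀: no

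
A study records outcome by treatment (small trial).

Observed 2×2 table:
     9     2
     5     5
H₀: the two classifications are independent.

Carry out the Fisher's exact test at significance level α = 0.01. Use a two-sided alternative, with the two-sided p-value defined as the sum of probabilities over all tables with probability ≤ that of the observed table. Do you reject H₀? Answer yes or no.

reject H₀: no

Margins: r₁=11, r₂=10, c₁=14, c₂=7, n=21
p_obs = C(11,9)·C(10,5)/C(21,14); sum pmf over tables with pmf ≤ p_obs
p-value (two-sided) = 0.18266
At α=0.01: p ≥ α → fail to reject H₀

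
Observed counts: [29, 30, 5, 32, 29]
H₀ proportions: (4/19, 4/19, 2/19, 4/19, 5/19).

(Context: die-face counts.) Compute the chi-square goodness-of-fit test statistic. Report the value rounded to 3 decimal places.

n = 125; E_i = n·p_i = [26.32, 26.32, 13.16, 26.32, 32.89]
χ² = (29−26.32)²/26.32 + (30−26.32)²/26.32 + (5−13.16)²/13.16 + (32−26.32)²/26.32 + (29−32.89)²/32.89 = 7.5364
df = 4

test statistic = 7.536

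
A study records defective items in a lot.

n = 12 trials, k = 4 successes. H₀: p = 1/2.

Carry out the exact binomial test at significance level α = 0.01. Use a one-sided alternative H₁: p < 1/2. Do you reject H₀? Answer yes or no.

Exact binomial: n=12, k=4, p₀=1/2=0.5000
P(X≤4) from Σ C(n,i)·p₀^i·(1−p₀)^(n−i)
p-value (one-sided, H₁ less) = 0.19385
At α=0.01: p ≥ α → fail to reject H₀

reject H₀: no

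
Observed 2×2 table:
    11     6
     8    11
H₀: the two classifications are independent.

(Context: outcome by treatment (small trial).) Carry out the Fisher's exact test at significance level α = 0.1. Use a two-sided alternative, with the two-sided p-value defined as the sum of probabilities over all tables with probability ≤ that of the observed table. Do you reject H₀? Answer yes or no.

reject H₀: no

Margins: r₁=17, r₂=19, c₁=19, c₂=17, n=36
p_obs = C(17,11)·C(19,8)/C(36,19); sum pmf over tables with pmf ≤ p_obs
p-value (two-sided) = 0.20214
At α=0.1: p ≥ α → fail to reject H₀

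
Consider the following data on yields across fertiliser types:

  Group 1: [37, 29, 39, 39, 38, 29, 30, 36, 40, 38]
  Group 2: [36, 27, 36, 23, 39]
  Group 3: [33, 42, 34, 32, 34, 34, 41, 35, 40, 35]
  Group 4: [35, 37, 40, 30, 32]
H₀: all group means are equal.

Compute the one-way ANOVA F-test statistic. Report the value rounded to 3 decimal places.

test statistic = 0.833

Group means [35.50, 32.20, 36.00, 34.80], grand mean 35.000
SSB = Σnᵢ(x̄ᵢ−x̄)² = 51.900; SSW = ΣΣ(x−x̄ᵢ)² = 540.100
MSB = 51.900/3 = 17.3000; MSW = 540.100/26 = 20.7731
F = MSB/MSW = 0.8328
df = (3, 26)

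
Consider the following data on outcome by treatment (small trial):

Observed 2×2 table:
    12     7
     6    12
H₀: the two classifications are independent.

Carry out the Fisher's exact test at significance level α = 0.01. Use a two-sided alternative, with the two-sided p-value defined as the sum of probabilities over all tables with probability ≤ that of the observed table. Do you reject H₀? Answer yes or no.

reject H₀: no

Margins: r₁=19, r₂=18, c₁=18, c₂=19, n=37
p_obs = C(19,12)·C(18,6)/C(37,18); sum pmf over tables with pmf ≤ p_obs
p-value (two-sided) = 0.10314
At α=0.01: p ≥ α → fail to reject H₀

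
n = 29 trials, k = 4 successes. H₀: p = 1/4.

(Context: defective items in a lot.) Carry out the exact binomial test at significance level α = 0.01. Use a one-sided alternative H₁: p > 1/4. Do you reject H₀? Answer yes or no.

Exact binomial: n=29, k=4, p₀=1/4=0.2500
P(X≥4) from Σ C(n,i)·p₀^i·(1−p₀)^(n−i)
p-value (one-sided, H₁ greater) = 0.95449
At α=0.01: p ≥ α → fail to reject H₀

reject H₀: no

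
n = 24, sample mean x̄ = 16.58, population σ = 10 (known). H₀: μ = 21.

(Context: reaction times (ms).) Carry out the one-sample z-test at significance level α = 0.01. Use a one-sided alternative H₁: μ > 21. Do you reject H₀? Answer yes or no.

reject H₀: no

SE = σ/√n = 10/√24 = 2.0412
z = (x̄−μ₀)/SE = (16.58−21)/2.0412 = -2.1653
p-value (one-sided, H₁ greater) = 0.98482
At α=0.01: p ≥ α → fail to reject H₀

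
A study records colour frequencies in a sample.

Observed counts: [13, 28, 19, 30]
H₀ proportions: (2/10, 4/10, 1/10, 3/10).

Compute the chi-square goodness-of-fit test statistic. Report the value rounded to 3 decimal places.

n = 90; E_i = n·p_i = [18.00, 36.00, 9.00, 27.00]
χ² = (13−18.00)²/18.00 + (28−36.00)²/36.00 + (19−9.00)²/9.00 + (30−27.00)²/27.00 = 14.6111
df = 3

test statistic = 14.611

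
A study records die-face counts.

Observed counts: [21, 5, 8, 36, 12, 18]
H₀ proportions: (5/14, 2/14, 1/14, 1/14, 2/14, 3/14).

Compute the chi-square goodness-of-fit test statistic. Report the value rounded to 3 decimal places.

n = 100; E_i = n·p_i = [35.71, 14.29, 7.14, 7.14, 14.29, 21.43]
χ² = (21−35.71)²/35.71 + (5−14.29)²/14.29 + (8−7.14)²/7.14 + (36−7.14)²/7.14 + (12−14.29)²/14.29 + (18−21.43)²/21.43 = 129.6980
df = 5

test statistic = 129.698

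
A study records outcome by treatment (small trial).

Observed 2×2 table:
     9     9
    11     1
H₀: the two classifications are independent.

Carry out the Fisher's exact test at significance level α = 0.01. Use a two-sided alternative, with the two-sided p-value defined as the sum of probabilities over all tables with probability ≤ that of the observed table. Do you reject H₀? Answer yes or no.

reject H₀: no

Margins: r₁=18, r₂=12, c₁=20, c₂=10, n=30
p_obs = C(18,9)·C(12,11)/C(30,20); sum pmf over tables with pmf ≤ p_obs
p-value (two-sided) = 0.02353
At α=0.01: p ≥ α → fail to reject H₀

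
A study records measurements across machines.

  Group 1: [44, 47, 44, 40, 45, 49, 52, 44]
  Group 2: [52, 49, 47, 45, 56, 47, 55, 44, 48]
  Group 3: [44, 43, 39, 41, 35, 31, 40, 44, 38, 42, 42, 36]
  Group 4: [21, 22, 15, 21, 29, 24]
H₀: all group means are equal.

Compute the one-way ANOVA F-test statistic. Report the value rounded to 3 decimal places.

test statistic = 59.201

Group means [45.62, 49.22, 39.58, 22.00], grand mean 40.429
SSB = Σnᵢ(x̄ᵢ−x̄)² = 2958.224; SSW = ΣΣ(x−x̄ᵢ)² = 516.347
MSB = 2958.224/3 = 986.0747; MSW = 516.347/31 = 16.6564
F = MSB/MSW = 59.2011
df = (3, 31)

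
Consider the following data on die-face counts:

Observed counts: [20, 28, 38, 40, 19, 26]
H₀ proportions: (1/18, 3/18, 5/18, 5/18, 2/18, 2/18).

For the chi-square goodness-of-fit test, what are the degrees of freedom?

df = k − 1 = 6 − 1 = 5

degrees of freedom = 5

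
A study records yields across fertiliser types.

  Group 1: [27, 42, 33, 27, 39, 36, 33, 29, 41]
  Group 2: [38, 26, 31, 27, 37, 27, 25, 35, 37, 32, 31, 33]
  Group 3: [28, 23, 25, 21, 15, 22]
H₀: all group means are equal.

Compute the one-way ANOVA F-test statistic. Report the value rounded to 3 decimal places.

Group means [34.11, 31.58, 22.33], grand mean 30.370
SSB = Σnᵢ(x̄ᵢ−x̄)² = 531.157; SSW = ΣΣ(x−x̄ᵢ)² = 593.139
MSB = 531.157/2 = 265.5787; MSW = 593.139/24 = 24.7141
F = MSB/MSW = 10.7460
df = (2, 24)

test statistic = 10.746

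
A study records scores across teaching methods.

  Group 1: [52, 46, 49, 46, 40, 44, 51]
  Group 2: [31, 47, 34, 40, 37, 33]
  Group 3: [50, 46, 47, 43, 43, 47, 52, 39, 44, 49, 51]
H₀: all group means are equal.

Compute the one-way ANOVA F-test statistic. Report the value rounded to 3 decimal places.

Group means [46.86, 37.00, 46.45], grand mean 44.208
SSB = Σnᵢ(x̄ᵢ−x̄)² = 416.374; SSW = ΣΣ(x−x̄ᵢ)² = 431.584
MSB = 416.374/2 = 208.1870; MSW = 431.584/21 = 20.5516
F = MSB/MSW = 10.1299
df = (2, 21)

test statistic = 10.130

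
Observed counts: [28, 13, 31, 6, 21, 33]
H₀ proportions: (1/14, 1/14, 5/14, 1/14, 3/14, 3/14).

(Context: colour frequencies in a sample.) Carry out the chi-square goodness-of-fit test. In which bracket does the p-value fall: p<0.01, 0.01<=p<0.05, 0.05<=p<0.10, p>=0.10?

n = 132; E_i = n·p_i = [9.43, 9.43, 47.14, 9.43, 28.29, 28.29]
χ² = (28−9.43)²/9.43 + (13−9.43)²/9.43 + (31−47.14)²/47.14 + (6−9.43)²/9.43 + (21−28.29)²/28.29 + (33−28.29)²/28.29 = 47.3697
df = 5
p-value (upper-tail) = 0.00000
→ bracket: p<0.01

p-value bracket: p<0.01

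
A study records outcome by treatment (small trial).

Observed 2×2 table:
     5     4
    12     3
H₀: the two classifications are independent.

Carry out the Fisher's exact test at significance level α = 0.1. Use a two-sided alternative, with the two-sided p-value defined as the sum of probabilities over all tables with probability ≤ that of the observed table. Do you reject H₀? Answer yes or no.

reject H₀: no

Margins: r₁=9, r₂=15, c₁=17, c₂=7, n=24
p_obs = C(9,5)·C(15,12)/C(24,17); sum pmf over tables with pmf ≤ p_obs
p-value (two-sided) = 0.35636
At α=0.1: p ≥ α → fail to reject H₀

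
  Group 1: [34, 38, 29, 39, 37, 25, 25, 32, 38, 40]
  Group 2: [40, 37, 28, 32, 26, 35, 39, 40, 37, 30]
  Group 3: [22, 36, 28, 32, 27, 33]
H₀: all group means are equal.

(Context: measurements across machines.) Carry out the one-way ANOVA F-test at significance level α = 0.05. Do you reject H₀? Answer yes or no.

reject H₀: no

Group means [33.70, 34.40, 29.67], grand mean 33.038
SSB = Σnᵢ(x̄ᵢ−x̄)² = 91.128; SSW = ΣΣ(x−x̄ᵢ)² = 651.833
MSB = 91.128/2 = 45.5641; MSW = 651.833/23 = 28.3406
F = MSB/MSW = 1.6077
df = (2, 23)
p-value (upper-tail) = 0.22205
At α=0.05: p ≥ α → fail to reject H₀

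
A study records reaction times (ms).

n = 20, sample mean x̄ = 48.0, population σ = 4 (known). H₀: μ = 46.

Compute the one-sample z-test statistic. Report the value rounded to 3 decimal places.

test statistic = 2.236

SE = σ/√n = 4/√20 = 0.8944
z = (x̄−μ₀)/SE = (48.0−46)/0.8944 = 2.2361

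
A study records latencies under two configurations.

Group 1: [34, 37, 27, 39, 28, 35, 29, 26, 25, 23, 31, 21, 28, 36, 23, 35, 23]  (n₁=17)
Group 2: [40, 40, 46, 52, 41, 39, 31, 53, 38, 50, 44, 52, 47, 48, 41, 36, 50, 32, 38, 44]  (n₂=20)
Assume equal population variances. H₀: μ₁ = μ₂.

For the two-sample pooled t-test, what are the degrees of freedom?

degrees of freedom = 35

df = n₁ + n₂ − 2 = 17 + 20 − 2 = 35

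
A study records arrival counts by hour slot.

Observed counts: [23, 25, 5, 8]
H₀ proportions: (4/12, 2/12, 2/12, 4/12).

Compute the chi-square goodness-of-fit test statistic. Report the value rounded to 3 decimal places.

n = 61; E_i = n·p_i = [20.33, 10.17, 10.17, 20.33]
χ² = (23−20.33)²/20.33 + (25−10.17)²/10.17 + (5−10.17)²/10.17 + (8−20.33)²/20.33 = 32.0984
df = 3

test statistic = 32.098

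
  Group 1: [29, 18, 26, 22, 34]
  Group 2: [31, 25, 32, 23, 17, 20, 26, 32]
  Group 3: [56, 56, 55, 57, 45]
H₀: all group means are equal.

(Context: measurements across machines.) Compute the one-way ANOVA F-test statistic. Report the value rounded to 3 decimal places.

Group means [25.80, 25.75, 53.80], grand mean 33.556
SSB = Σnᵢ(x̄ᵢ−x̄)² = 2837.344; SSW = ΣΣ(x−x̄ᵢ)² = 475.100
MSB = 2837.344/2 = 1418.6722; MSW = 475.100/15 = 31.6733
F = MSB/MSW = 44.7907
df = (2, 15)

test statistic = 44.791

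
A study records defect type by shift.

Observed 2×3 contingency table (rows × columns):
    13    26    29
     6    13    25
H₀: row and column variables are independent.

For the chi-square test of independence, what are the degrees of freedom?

df = (r−1)(c−1) = (2−1)·(3−1) = 2

degrees of freedom = 2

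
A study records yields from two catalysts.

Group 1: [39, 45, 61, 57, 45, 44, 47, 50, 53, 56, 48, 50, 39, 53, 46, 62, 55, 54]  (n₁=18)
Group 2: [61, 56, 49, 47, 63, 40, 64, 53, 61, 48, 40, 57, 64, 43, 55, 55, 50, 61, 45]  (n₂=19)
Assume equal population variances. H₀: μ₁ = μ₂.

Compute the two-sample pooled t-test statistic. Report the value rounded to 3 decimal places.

x̄₁=50.222, s₁=6.709, n₁=18
x̄₂=53.263, s₂=8.006, n₂=19
s_p² = [17·6.709² + 18·8.006²]/35 = 54.8227
SE = √(s_p²·(1/18+1/19)) = 2.4354
t = (50.222−53.263)/2.4354 = -1.2486
df = 35

test statistic = -1.249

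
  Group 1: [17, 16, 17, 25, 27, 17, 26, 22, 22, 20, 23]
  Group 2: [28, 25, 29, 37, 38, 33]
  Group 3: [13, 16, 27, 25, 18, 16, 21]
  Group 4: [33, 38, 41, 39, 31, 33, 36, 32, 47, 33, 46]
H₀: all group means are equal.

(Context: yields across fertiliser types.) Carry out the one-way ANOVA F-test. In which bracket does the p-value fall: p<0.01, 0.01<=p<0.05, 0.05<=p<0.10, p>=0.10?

p-value bracket: p<0.01

Group means [21.09, 31.67, 19.43, 37.18], grand mean 27.629
SSB = Σnᵢ(x̄ᵢ−x̄)² = 2042.578; SSW = ΣΣ(x−x̄ᵢ)² = 761.593
MSB = 2042.578/3 = 680.8595; MSW = 761.593/31 = 24.5675
F = MSB/MSW = 27.7138
df = (3, 31)
p-value (upper-tail) = 0.00000
→ bracket: p<0.01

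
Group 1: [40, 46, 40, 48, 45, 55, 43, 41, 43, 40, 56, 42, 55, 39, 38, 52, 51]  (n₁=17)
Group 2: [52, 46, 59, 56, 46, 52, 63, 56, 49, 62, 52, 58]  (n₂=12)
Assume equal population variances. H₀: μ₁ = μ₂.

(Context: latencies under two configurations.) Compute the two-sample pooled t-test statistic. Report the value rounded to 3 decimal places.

x̄₁=45.529, s₁=6.145, n₁=17
x̄₂=54.250, s₂=5.707, n₂=12
s_p² = [16·6.145² + 11·5.707²]/27 = 35.6476
SE = √(s_p²·(1/17+1/12)) = 2.2511
t = (45.529−54.250)/2.2511 = -3.8739
df = 27

test statistic = -3.874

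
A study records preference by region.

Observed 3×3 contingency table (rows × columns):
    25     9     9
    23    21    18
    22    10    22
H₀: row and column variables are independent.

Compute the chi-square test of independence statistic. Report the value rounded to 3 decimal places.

Row totals [43, 62, 54], col totals [70, 40, 49], n=159
χ² = (25−18.93)²/18.93 + (9−10.82)²/10.82 + (9−13.25)²/13.25 + (23−27.30)²/27.30 + (21−15.60)²/15.60 + (18−19.11)²/19.11 + (22−23.77)²/23.77 + (10−13.58)²/13.58 + (22−16.64)²/16.64 = 9.0304
df = 4

test statistic = 9.030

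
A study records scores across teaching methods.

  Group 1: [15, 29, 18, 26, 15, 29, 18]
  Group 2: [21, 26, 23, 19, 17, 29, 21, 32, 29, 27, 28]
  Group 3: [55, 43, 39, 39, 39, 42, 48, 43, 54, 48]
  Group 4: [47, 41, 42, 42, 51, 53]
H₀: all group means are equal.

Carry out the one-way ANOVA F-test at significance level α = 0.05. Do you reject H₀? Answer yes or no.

Group means [21.43, 24.73, 45.00, 46.00], grand mean 33.765
SSB = Σnᵢ(x̄ᵢ−x̄)² = 4124.222; SSW = ΣΣ(x−x̄ᵢ)² = 927.896
MSB = 4124.222/3 = 1374.7405; MSW = 927.896/30 = 30.9299
F = MSB/MSW = 44.4470
df = (3, 30)
p-value (upper-tail) = 0.00000
At α=0.05: p < α → reject H₀

reject H₀: yes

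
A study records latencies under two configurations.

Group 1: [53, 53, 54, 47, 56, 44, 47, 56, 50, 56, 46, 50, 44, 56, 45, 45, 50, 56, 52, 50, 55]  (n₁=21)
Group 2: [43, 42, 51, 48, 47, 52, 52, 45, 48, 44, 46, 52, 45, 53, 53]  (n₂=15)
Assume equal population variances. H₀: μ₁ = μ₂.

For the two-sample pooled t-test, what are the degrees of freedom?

df = n₁ + n₂ − 2 = 21 + 15 − 2 = 34

degrees of freedom = 34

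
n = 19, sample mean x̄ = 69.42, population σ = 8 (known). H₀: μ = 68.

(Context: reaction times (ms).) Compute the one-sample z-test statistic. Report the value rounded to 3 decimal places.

test statistic = 0.774

SE = σ/√n = 8/√19 = 1.8353
z = (x̄−μ₀)/SE = (69.42−68)/1.8353 = 0.7737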